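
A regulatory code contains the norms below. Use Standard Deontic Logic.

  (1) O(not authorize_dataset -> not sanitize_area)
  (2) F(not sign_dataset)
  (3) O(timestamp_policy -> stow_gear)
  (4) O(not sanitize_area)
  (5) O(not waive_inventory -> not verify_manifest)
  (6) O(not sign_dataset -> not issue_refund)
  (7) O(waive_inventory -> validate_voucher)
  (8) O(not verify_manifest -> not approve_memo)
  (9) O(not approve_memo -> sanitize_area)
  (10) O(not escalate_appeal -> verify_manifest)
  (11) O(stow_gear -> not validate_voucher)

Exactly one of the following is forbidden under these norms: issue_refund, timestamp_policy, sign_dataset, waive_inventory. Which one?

From premise 4 we have O(not sanitize_area).
Premise 9, O(not approve_memo -> sanitize_area), contraposes to O(not sanitize_area -> approve_memo); with O(not sanitize_area) we get O(approve_memo).
The contrapositive of premise 8 (O(not verify_manifest -> not approve_memo)) is O(approve_memo -> verify_manifest), and O(approve_memo) is already established, so O(verify_manifest).
Premise 5 is O(not waive_inventory -> not verify_manifest); contrapositively O(verify_manifest -> waive_inventory). Since O(verify_manifest) holds, K gives O(waive_inventory).
From O(waive_inventory) and premise 7, O(waive_inventory -> validate_voucher), we obtain O(validate_voucher).
Premise 11 is O(stow_gear -> not validate_voucher); contrapositively O(validate_voucher -> not stow_gear). Since O(validate_voucher) holds, K gives O(not stow_gear).
Premise 3 is O(timestamp_policy -> stow_gear); contrapositively O(not stow_gear -> not timestamp_policy). Since O(not stow_gear) holds, K gives O(not timestamp_policy).
So O(not timestamp_policy) holds, i.e. timestamp_policy is forbidden. None of the other listed options is forbidden under the premises.

timestamp_policy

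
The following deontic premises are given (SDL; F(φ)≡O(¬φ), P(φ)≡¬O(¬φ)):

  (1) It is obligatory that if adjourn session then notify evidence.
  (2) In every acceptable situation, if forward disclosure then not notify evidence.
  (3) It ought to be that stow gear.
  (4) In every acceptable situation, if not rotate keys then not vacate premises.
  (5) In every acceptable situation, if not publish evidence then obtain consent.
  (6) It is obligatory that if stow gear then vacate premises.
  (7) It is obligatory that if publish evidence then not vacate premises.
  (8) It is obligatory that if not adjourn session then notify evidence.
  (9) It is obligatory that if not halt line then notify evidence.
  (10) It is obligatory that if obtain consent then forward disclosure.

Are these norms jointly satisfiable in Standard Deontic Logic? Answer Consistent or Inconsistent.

Premises 8 and 1 cover both cases: O(¬adjourn_session → notify_evidence) and O(adjourn_session → notify_evidence). Since ¬adjourn_session ∨ adjourn_session is a tautology, O(notify_evidence) follows.
Premise 2 is O(forward_disclosure → ¬notify_evidence); contrapositively O(notify_evidence → ¬forward_disclosure). Since O(notify_evidence) holds, K gives O(¬forward_disclosure).
Premise 10, O(obtain_consent → forward_disclosure), contraposes to O(¬forward_disclosure → ¬obtain_consent); with O(¬forward_disclosure) we get O(¬obtain_consent).
Premise 5, O(¬publish_evidence → obtain_consent), contraposes to O(¬obtain_consent → publish_evidence); with O(¬obtain_consent) we get O(publish_evidence).
Premise 7 is O(publish_evidence → ¬vacate_premises); since O(publish_evidence), deontic closure gives O(¬vacate_premises).
Premise 6 is O(stow_gear → vacate_premises); contrapositively O(¬vacate_premises → ¬stow_gear). Since O(¬vacate_premises) holds, K gives O(¬stow_gear).
Yet premise 3 states O(stow_gear).
We now have both O(¬stow_gear) and O(stow_gear) — stow_gear is simultaneously obligatory and forbidden, violating the D-axiom.

Inconsistent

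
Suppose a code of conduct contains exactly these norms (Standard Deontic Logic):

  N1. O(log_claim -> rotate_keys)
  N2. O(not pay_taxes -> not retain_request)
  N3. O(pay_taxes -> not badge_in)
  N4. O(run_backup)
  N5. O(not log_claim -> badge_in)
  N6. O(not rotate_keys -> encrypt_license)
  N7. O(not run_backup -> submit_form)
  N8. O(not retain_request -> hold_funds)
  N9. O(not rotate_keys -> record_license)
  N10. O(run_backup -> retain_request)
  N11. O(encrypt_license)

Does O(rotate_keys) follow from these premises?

Premise 4 states O(run_backup) outright.
Premise 10 is O(run_backup -> retain_request); since O(run_backup), deontic closure gives O(retain_request).
Premise 2, O(not pay_taxes -> not retain_request), contraposes to O(retain_request -> pay_taxes); with O(retain_request) we get O(pay_taxes).
With premise 3, O(pay_taxes -> not badge_in), the K-axiom yields O(not badge_in).
Premise 5 is O(not log_claim -> badge_in); contrapositively O(not badge_in -> log_claim). Since O(not badge_in) holds, K gives O(log_claim).
Applying K to premise 1 (O(log_claim -> rotate_keys)) and O(log_claim) yields O(rotate_keys).
Premises 6, 7, 8, 9, 11 do not contribute to this derivation.
So O(rotate_keys) follows.

Yes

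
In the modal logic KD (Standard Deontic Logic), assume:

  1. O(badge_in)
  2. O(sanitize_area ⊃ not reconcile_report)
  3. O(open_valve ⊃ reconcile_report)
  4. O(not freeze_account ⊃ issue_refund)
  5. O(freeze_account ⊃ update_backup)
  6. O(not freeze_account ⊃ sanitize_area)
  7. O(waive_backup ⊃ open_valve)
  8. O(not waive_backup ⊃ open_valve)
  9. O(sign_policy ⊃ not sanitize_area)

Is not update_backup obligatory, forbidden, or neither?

Forbidden

Premises 7 and 8 cover both cases: O(waive_backup ⊃ open_valve) and O(not waive_backup ⊃ open_valve). Since waive_backup ∨ not waive_backup is a tautology, O(open_valve) follows.
Applying K to premise 3 (O(open_valve ⊃ reconcile_report)) and O(open_valve) yields O(reconcile_report).
The contrapositive of premise 2 (O(sanitize_area ⊃ not reconcile_report)) is O(reconcile_report ⊃ not sanitize_area), and O(reconcile_report) is already established, so O(not sanitize_area).
The contrapositive of premise 6 (O(not freeze_account ⊃ sanitize_area)) is O(not sanitize_area ⊃ freeze_account), and O(not sanitize_area) is already established, so O(freeze_account).
Premise 5 is O(freeze_account ⊃ update_backup); since O(freeze_account), deontic closure gives O(update_backup).
Premises 1, 4, 9 do not contribute to this derivation.
Thus O(update_backup), which is F(not update_backup): not update_backup is forbidden.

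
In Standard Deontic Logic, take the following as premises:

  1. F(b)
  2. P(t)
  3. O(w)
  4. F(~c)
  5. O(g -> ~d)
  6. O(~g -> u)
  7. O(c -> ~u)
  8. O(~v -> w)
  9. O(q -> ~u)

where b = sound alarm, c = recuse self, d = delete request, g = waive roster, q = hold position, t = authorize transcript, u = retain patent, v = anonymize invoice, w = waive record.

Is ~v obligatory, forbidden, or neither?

Premise 8 is O(~v -> w); even if O(w) held, inferring O(~v) would be affirming the consequent — invalid.
No premise or chain of K-axiom applications forces O(~v), and none forces O(v). So ~v is neither obligatory nor forbidden under these norms.

Neither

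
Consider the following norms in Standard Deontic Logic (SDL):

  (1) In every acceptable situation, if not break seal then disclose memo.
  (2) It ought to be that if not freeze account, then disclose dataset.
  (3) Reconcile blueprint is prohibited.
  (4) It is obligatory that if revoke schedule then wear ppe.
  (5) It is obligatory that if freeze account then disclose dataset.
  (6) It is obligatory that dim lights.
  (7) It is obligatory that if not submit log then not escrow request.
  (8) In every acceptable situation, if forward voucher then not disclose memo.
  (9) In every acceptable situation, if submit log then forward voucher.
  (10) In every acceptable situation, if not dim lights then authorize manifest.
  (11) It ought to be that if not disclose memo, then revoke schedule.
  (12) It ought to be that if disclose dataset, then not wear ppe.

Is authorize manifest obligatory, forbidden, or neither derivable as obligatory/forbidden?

Premise 10 is O(¬dim_lights → authorize_manifest), but O(¬dim_lights) is not derivable from the premises, so it does not yield O(authorize_manifest).
No premise or chain of K-axiom applications forces O(authorize_manifest), and none forces O(¬authorize_manifest). So authorize_manifest is neither obligatory nor forbidden under these norms.

Neither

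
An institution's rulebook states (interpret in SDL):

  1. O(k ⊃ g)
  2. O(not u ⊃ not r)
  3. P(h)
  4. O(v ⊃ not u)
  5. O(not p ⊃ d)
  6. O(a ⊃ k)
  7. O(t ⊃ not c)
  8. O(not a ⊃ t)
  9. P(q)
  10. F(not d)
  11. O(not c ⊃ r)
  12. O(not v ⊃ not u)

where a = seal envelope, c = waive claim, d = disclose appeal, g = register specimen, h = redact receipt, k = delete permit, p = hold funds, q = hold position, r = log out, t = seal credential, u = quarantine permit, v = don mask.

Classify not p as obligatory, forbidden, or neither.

Neither

Premise 5 is O(not p ⊃ d); even if O(d) held, inferring O(not p) would be affirming the consequent — invalid.
No premise or chain of K-axiom applications forces O(not p), and none forces O(p). So not p is neither obligatory nor forbidden under these norms.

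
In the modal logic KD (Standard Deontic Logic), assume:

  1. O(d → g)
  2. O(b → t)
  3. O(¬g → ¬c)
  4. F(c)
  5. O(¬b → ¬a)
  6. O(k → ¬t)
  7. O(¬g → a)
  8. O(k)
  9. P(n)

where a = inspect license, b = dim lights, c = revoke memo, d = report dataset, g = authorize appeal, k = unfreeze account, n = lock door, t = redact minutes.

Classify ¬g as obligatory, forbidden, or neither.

Forbidden

From premise 8 we have O(k).
With premise 6, O(k → ¬t), the K-axiom yields O(¬t).
Premise 2, O(b → t), contraposes to O(¬t → ¬b); with O(¬t) we get O(¬b).
With premise 5, O(¬b → ¬a), the K-axiom yields O(¬a).
The contrapositive of premise 7 (O(¬g → a)) is O(¬a → g), and O(¬a) is already established, so O(g).
Premises 1, 3, 4, 9 do not contribute to this derivation.
Thus O(g), which is F(¬g): ¬g is forbidden.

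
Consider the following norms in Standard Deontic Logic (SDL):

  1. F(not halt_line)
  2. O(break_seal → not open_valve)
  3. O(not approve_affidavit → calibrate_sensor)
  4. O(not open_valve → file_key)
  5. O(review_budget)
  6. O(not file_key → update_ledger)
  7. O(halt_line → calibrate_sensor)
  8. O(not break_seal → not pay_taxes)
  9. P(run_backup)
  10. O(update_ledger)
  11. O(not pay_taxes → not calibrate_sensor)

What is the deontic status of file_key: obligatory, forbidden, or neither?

Obligatory

Premise 1, F(not halt_line), is equivalent to O(halt_line).
With premise 7, O(halt_line → calibrate_sensor), the K-axiom yields O(calibrate_sensor).
The contrapositive of premise 11 (O(not pay_taxes → not calibrate_sensor)) is O(calibrate_sensor → pay_taxes), and O(calibrate_sensor) is already established, so O(pay_taxes).
Premise 8, O(not break_seal → not pay_taxes), contraposes to O(pay_taxes → break_seal); with O(pay_taxes) we get O(break_seal).
Applying K to premise 2 (O(break_seal → not open_valve)) and O(break_seal) yields O(not open_valve).
From O(not open_valve) and premise 4, O(not open_valve → file_key), we obtain O(file_key).
Premises 3, 5, 6, 9, 10 do not contribute to this derivation.
Hence file_key is obligatory.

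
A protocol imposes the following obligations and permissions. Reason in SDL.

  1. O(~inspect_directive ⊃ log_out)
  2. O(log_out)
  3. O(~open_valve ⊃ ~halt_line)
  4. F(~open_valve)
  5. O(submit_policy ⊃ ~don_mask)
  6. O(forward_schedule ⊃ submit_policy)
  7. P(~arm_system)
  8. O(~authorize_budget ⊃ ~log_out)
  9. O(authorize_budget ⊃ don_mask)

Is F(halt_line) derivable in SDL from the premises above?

Premise 3 is O(~open_valve ⊃ ~halt_line), but O(~open_valve) is not derivable from the premises, so it does not yield O(~halt_line).
No other premise forces O(~halt_line). An ideal world satisfying every premise can still have halt_line true, so F(halt_line) is not derivable.

No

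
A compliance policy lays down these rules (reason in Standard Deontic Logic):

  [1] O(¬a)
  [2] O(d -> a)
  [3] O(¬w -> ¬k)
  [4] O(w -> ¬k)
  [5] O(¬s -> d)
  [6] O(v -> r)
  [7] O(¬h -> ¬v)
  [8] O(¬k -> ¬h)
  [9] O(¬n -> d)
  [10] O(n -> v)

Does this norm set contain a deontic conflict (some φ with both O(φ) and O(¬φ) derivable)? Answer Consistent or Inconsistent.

Inconsistent

Premises 3 and 4 cover both cases: O(¬w -> ¬k) and O(w -> ¬k). Since ¬w ∨ w is a tautology, O(¬k) follows.
From O(¬k) and premise 8, O(¬k -> ¬h), we obtain O(¬h).
From O(¬h) and premise 7, O(¬h -> ¬v), we obtain O(¬v).
Premise 10 is O(n -> v); contrapositively O(¬v -> ¬n). Since O(¬v) holds, K gives O(¬n).
With premise 9, O(¬n -> d), the K-axiom yields O(d).
Applying K to premise 2 (O(d -> a)) and O(d) yields O(a).
However, premise 1 gives O(¬a).
We now have both O(a) and O(¬a) — a is simultaneously obligatory and forbidden, violating the D-axiom.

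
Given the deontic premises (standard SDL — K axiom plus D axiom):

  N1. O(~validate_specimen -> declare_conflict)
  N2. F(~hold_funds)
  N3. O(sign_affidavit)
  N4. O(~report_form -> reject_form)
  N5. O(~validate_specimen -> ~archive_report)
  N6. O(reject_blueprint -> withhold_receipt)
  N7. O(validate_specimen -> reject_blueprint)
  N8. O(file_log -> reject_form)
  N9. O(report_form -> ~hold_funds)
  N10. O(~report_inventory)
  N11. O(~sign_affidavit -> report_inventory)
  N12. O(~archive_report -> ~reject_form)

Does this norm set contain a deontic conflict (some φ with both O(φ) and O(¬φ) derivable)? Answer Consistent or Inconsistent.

Consistent

Premise 11 is O(~sign_affidavit -> report_inventory), but O(~sign_affidavit) is not derivable from the premises, so it does not yield O(report_inventory).
So O(report_inventory) is not derivable, and the apparent clash with O(~report_inventory) does not arise.
A world satisfying every obligation exists (e.g. archive_report=true, declare_conflict=false, file_log=false, hold_funds=true, reject_blueprint=true, reject_form=true, report_form=false, report_inventory=false, sign_affidavit=true, validate_specimen=true, withhold_receipt=true); no atom is both obligatory and forbidden, so the set is consistent.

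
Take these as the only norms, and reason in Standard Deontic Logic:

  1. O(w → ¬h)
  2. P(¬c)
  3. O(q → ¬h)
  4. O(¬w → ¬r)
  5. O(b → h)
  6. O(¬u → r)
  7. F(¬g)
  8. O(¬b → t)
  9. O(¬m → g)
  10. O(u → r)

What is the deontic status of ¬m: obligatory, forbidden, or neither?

Neither

Premise 9 is O(¬m → g); even if O(g) held, inferring O(¬m) would be affirming the consequent — invalid.
No premise or chain of K-axiom applications forces O(¬m), and none forces O(m). So ¬m is neither obligatory nor forbidden under these norms.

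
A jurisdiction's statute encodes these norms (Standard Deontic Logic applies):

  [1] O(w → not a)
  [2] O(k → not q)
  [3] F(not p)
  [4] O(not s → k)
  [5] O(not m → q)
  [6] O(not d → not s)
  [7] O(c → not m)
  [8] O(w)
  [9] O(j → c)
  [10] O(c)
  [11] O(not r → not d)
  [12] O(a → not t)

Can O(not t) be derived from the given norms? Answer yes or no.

No

Premise 12 is O(a → not t), but O(a) is not derivable from the premises, so it does not yield O(not t).
No other premise forces O(not t). An ideal world satisfying every premise can still have not t false, so O(not t) is not derivable.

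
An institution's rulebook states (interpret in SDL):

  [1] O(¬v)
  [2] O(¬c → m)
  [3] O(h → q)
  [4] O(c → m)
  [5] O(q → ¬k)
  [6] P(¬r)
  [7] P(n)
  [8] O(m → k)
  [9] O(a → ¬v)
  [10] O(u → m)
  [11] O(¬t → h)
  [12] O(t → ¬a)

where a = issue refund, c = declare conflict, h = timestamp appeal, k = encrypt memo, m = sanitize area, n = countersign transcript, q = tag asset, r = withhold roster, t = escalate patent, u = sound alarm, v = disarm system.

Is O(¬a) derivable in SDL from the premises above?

Yes

Premises 2 and 4 are O(¬c → m) and O(c → m); every ideal world satisfies ¬c or c, so in either case m holds — hence O(m).
Applying K to premise 8 (O(m → k)) and O(m) yields O(k).
Premise 5 is O(q → ¬k); contrapositively O(k → ¬q). Since O(k) holds, K gives O(¬q).
Premise 3 is O(h → q); contrapositively O(¬q → ¬h). Since O(¬q) holds, K gives O(¬h).
Premise 11, O(¬t → h), contraposes to O(¬h → t); with O(¬h) we get O(t).
With premise 12, O(t → ¬a), the K-axiom yields O(¬a).
Premises 1, 6, 7, 9, 10 do not contribute to this derivation.
So O(¬a) follows.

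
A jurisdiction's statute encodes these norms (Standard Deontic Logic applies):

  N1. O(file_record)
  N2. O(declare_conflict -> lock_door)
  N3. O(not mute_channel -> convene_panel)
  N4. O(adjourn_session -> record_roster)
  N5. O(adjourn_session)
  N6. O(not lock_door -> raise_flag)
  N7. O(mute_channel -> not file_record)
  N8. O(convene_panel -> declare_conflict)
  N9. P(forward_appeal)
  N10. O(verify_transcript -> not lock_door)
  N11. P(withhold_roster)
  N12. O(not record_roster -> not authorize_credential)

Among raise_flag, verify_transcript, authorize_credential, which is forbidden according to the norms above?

From premise 1 we have O(file_record).
Premise 7, O(mute_channel -> not file_record), contraposes to O(file_record -> not mute_channel); with O(file_record) we get O(not mute_channel).
Applying K to premise 3 (O(not mute_channel -> convene_panel)) and O(not mute_channel) yields O(convene_panel).
From O(convene_panel) and premise 8, O(convene_panel -> declare_conflict), we obtain O(declare_conflict).
From O(declare_conflict) and premise 2, O(declare_conflict -> lock_door), we obtain O(lock_door).
Premise 10 is O(verify_transcript -> not lock_door); contrapositively O(lock_door -> not verify_transcript). Since O(lock_door) holds, K gives O(not verify_transcript).
So O(not verify_transcript) holds, i.e. verify_transcript is forbidden. None of the other listed options is forbidden under the premises.

verify_transcript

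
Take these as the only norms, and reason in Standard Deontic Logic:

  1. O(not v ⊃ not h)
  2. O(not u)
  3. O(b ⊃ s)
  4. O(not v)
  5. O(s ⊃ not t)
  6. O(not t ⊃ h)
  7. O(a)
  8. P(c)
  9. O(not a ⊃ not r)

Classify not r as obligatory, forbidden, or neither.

Premise 9 is O(not a ⊃ not r), but O(not a) is not derivable from the premises, so it does not yield O(not r).
No premise or chain of K-axiom applications forces O(not r), and none forces O(r). So not r is neither obligatory nor forbidden under these norms.

Neither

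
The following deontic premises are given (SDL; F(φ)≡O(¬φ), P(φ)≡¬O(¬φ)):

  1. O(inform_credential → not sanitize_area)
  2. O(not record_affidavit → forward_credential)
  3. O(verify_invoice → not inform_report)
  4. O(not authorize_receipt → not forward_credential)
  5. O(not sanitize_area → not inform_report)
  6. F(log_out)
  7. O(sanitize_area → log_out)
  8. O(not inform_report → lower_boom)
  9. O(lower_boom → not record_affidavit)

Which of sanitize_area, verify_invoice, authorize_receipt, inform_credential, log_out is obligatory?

authorize_receipt

Premise 6, F(log_out), is equivalent to O(not log_out).
The contrapositive of premise 7 (O(sanitize_area → log_out)) is O(not log_out → not sanitize_area), and O(not log_out) is already established, so O(not sanitize_area).
Premise 5 is O(not sanitize_area → not inform_report); since O(not sanitize_area), deontic closure gives O(not inform_report).
From O(not inform_report) and premise 8, O(not inform_report → lower_boom), we obtain O(lower_boom).
With premise 9, O(lower_boom → not record_affidavit), the K-axiom yields O(not record_affidavit).
With premise 2, O(not record_affidavit → forward_credential), the K-axiom yields O(forward_credential).
Premise 4 is O(not authorize_receipt → not forward_credential); contrapositively O(forward_credential → authorize_receipt). Since O(forward_credential) holds, K gives O(authorize_receipt).
So O(authorize_receipt) holds — authorize_receipt is obligatory. None of the other listed options is made obligatory by any chain of premises.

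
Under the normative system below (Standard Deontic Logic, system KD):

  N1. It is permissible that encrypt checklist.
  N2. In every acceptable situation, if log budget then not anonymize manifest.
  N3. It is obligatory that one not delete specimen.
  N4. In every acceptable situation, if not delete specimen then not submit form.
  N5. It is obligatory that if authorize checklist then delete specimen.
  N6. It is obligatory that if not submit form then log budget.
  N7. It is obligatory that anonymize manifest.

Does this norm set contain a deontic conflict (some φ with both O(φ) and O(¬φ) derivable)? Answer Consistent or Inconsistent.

Inconsistent

Premise 7 states O(anonymize_manifest) outright.
The contrapositive of premise 2 (O(log_budget → ¬anonymize_manifest)) is O(anonymize_manifest → ¬log_budget), and O(anonymize_manifest) is already established, so O(¬log_budget).
Premise 6 is O(¬submit_form → log_budget); contrapositively O(¬log_budget → submit_form). Since O(¬log_budget) holds, K gives O(submit_form).
The contrapositive of premise 4 (O(¬delete_specimen → ¬submit_form)) is O(submit_form → delete_specimen), and O(submit_form) is already established, so O(delete_specimen).
But premise 3 directly asserts O(¬delete_specimen).
We now have both O(delete_specimen) and O(¬delete_specimen) — delete_specimen is simultaneously obligatory and forbidden, violating the D-axiom.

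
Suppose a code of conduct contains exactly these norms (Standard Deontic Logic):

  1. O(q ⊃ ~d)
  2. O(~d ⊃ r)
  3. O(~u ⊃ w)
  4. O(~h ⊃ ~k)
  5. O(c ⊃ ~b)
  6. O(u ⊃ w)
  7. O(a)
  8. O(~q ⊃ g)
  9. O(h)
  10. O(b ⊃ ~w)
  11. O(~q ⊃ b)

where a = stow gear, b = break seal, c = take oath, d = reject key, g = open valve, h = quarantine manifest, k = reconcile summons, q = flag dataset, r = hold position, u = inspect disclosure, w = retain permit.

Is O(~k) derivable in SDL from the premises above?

Premise 4 is O(~h ⊃ ~k), but O(~h) is not derivable from the premises, so it does not yield O(~k).
No other premise forces O(~k). An ideal world satisfying every premise can still have ~k false, so O(~k) is not derivable.

No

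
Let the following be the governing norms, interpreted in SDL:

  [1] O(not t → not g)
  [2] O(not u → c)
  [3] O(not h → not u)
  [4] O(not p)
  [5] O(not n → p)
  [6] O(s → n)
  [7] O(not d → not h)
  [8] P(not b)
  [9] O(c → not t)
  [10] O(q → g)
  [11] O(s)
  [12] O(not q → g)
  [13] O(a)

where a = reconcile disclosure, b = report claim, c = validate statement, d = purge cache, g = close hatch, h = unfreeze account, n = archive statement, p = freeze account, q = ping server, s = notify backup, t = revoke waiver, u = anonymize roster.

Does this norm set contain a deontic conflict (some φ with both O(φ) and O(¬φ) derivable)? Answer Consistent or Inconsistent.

Consistent

Premise 5 is O(not n → p), but O(not n) is not derivable from the premises, so it does not yield O(p).
So O(p) is not derivable, and the apparent clash with O(not p) does not arise.
A world satisfying every obligation exists (e.g. a=true, b=false, c=false, d=true, g=true, h=true, n=true, p=false, q=false, s=true, t=true, u=true); no atom is both obligatory and forbidden, so the set is consistent.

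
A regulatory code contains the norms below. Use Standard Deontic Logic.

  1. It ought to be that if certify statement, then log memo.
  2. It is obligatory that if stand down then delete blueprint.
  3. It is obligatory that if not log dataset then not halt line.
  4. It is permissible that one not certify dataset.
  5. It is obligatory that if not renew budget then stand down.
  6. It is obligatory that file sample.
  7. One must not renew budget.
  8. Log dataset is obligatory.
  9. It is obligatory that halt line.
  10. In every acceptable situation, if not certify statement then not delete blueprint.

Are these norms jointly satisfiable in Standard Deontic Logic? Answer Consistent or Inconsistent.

Consistent

Premise 3 is O(¬log_dataset → ¬halt_line), but O(¬log_dataset) is not derivable from the premises, so it does not yield O(¬halt_line).
So O(¬halt_line) is not derivable, and the apparent clash with O(halt_line) does not arise.
A world satisfying every obligation exists (e.g. certify_dataset=false, certify_statement=true, delete_blueprint=true, file_sample=true, halt_line=true, log_dataset=true, log_memo=true, renew_budget=false, stand_down=true); no atom is both obligatory and forbidden, so the set is consistent.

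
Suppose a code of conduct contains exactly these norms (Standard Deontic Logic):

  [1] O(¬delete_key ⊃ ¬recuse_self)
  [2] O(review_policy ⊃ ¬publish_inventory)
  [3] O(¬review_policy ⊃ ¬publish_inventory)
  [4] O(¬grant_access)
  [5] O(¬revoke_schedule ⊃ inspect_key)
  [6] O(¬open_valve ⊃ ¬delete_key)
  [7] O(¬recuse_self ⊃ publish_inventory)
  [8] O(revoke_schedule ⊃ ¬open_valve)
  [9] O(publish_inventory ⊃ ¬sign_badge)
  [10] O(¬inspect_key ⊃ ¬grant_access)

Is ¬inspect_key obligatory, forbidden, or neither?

Forbidden

Premises 2 and 3 cover both cases: O(review_policy ⊃ ¬publish_inventory) and O(¬review_policy ⊃ ¬publish_inventory). Since review_policy ∨ ¬review_policy is a tautology, O(¬publish_inventory) follows.
Premise 7 is O(¬recuse_self ⊃ publish_inventory); contrapositively O(¬publish_inventory ⊃ recuse_self). Since O(¬publish_inventory) holds, K gives O(recuse_self).
The contrapositive of premise 1 (O(¬delete_key ⊃ ¬recuse_self)) is O(recuse_self ⊃ delete_key), and O(recuse_self) is already established, so O(delete_key).
Premise 6 is O(¬open_valve ⊃ ¬delete_key); contrapositively O(delete_key ⊃ open_valve). Since O(delete_key) holds, K gives O(open_valve).
Premise 8, O(revoke_schedule ⊃ ¬open_valve), contraposes to O(open_valve ⊃ ¬revoke_schedule); with O(open_valve) we get O(¬revoke_schedule).
Applying K to premise 5 (O(¬revoke_schedule ⊃ inspect_key)) and O(¬revoke_schedule) yields O(inspect_key).
Premises 4, 9, 10 do not contribute to this derivation.
Thus O(inspect_key), which is F(¬inspect_key): ¬inspect_key is forbidden.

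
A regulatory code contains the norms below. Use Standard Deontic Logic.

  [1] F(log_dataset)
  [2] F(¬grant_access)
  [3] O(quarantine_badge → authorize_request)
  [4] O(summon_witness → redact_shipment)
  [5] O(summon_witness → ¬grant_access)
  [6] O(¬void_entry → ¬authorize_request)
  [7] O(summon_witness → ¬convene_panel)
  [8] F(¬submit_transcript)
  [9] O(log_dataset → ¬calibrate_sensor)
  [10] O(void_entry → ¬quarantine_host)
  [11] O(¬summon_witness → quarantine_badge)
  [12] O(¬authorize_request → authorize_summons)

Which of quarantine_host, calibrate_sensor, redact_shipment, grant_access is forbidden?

F(¬grant_access) at premise 2 means O(grant_access).
Premise 5, O(summon_witness → ¬grant_access), contraposes to O(grant_access → ¬summon_witness); with O(grant_access) we get O(¬summon_witness).
Applying K to premise 11 (O(¬summon_witness → quarantine_badge)) and O(¬summon_witness) yields O(quarantine_badge).
Applying K to premise 3 (O(quarantine_badge → authorize_request)) and O(quarantine_badge) yields O(authorize_request).
The contrapositive of premise 6 (O(¬void_entry → ¬authorize_request)) is O(authorize_request → void_entry), and O(authorize_request) is already established, so O(void_entry).
Applying K to premise 10 (O(void_entry → ¬quarantine_host)) and O(void_entry) yields O(¬quarantine_host).
So O(¬quarantine_host) holds, i.e. quarantine_host is forbidden. None of the other listed options is forbidden under the premises.

quarantine_host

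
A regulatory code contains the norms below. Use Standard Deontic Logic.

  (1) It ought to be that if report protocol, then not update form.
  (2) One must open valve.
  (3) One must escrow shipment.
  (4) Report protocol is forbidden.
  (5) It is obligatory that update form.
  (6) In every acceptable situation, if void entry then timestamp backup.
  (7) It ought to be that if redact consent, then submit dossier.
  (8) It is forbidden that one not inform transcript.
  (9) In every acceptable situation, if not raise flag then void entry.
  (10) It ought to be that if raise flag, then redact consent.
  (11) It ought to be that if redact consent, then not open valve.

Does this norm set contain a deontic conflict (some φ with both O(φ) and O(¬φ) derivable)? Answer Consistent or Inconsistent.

Consistent

Premise 1 is O(report_protocol → ¬update_form), but O(report_protocol) is not derivable from the premises, so it does not yield O(¬update_form).
So O(¬update_form) is not derivable, and the apparent clash with O(update_form) does not arise.
A world satisfying every obligation exists (e.g. escrow_shipment=true, inform_transcript=true, open_valve=true, raise_flag=false, redact_consent=false, report_protocol=false, submit_dossier=false, timestamp_backup=true, update_form=true, void_entry=true); no atom is both obligatory and forbidden, so the set is consistent.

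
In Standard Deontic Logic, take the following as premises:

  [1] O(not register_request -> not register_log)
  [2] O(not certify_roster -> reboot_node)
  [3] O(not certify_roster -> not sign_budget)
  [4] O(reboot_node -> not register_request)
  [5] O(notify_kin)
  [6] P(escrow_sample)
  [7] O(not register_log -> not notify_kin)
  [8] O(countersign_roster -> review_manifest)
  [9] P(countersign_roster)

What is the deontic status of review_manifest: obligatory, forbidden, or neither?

Premise 8 is O(countersign_roster -> review_manifest), but O(countersign_roster) is not derivable from the premises (the permission P(countersign_roster) asserts only not O(not countersign_roster), not O(countersign_roster)), so it does not yield O(review_manifest).
No premise or chain of K-axiom applications forces O(review_manifest), and none forces O(not review_manifest). So review_manifest is neither obligatory nor forbidden under these norms.

Neither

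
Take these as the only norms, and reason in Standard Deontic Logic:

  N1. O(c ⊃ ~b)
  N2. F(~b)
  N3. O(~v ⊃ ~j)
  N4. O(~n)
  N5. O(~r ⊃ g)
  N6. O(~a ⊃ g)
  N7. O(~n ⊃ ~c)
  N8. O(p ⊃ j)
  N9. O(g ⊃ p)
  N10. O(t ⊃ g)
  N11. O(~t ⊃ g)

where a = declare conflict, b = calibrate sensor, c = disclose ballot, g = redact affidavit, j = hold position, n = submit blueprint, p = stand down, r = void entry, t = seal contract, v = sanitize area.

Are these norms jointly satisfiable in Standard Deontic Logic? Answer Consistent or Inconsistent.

Consistent

Premise 1 is O(c ⊃ ~b), but O(c) is not derivable from the premises, so it does not yield O(~b).
So O(~b) is not derivable, and the apparent clash with O(b) does not arise.
A world satisfying every obligation exists (e.g. a=false, b=true, c=false, g=true, j=true, n=false, p=true, r=false, t=false, v=true); no atom is both obligatory and forbidden, so the set is consistent.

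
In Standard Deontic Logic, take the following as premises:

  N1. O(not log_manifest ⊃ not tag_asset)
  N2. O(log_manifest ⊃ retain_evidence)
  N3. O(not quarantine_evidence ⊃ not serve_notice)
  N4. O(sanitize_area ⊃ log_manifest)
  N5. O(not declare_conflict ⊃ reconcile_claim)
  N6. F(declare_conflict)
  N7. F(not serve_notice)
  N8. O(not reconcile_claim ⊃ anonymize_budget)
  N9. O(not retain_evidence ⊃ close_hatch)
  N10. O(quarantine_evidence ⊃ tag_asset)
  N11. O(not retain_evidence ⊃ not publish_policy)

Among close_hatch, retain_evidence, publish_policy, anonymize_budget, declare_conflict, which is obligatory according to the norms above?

Premise 7 is F(not serve_notice), i.e. O(serve_notice).
The contrapositive of premise 3 (O(not quarantine_evidence ⊃ not serve_notice)) is O(serve_notice ⊃ quarantine_evidence), and O(serve_notice) is already established, so O(quarantine_evidence).
From O(quarantine_evidence) and premise 10, O(quarantine_evidence ⊃ tag_asset), we obtain O(tag_asset).
Premise 1 is O(not log_manifest ⊃ not tag_asset); contrapositively O(tag_asset ⊃ log_manifest). Since O(tag_asset) holds, K gives O(log_manifest).
With premise 2, O(log_manifest ⊃ retain_evidence), the K-axiom yields O(retain_evidence).
So O(retain_evidence) holds — retain_evidence is obligatory. None of the other listed options is made obligatory by any chain of premises.

retain_evidence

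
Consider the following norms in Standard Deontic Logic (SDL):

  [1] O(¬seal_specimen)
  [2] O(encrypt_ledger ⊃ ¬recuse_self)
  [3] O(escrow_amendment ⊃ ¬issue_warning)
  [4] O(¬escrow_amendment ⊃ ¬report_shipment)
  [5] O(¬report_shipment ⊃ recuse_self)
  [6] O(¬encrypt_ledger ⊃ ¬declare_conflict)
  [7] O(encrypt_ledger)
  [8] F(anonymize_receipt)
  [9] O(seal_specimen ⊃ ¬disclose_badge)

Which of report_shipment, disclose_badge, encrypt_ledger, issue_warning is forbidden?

issue_warning

Premise 7 gives O(encrypt_ledger).
Applying K to premise 2 (O(encrypt_ledger ⊃ ¬recuse_self)) and O(encrypt_ledger) yields O(¬recuse_self).
Premise 5 is O(¬report_shipment ⊃ recuse_self); contrapositively O(¬recuse_self ⊃ report_shipment). Since O(¬recuse_self) holds, K gives O(report_shipment).
The contrapositive of premise 4 (O(¬escrow_amendment ⊃ ¬report_shipment)) is O(report_shipment ⊃ escrow_amendment), and O(report_shipment) is already established, so O(escrow_amendment).
Applying K to premise 3 (O(escrow_amendment ⊃ ¬issue_warning)) and O(escrow_amendment) yields O(¬issue_warning).
So O(¬issue_warning) holds, i.e. issue_warning is forbidden. None of the other listed options is forbidden under the premises.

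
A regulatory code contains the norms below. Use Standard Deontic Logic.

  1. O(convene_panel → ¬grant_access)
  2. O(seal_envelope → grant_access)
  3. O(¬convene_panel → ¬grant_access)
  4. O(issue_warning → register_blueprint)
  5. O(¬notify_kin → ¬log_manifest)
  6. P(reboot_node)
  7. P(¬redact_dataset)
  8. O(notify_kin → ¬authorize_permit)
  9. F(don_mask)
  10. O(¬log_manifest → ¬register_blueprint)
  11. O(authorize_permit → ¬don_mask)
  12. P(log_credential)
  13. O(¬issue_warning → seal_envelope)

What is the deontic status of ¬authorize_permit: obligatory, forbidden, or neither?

Premises 3 and 1 cover both cases: O(¬convene_panel → ¬grant_access) and O(convene_panel → ¬grant_access). Since ¬convene_panel ∨ convene_panel is a tautology, O(¬grant_access) follows.
The contrapositive of premise 2 (O(seal_envelope → grant_access)) is O(¬grant_access → ¬seal_envelope), and O(¬grant_access) is already established, so O(¬seal_envelope).
The contrapositive of premise 13 (O(¬issue_warning → seal_envelope)) is O(¬seal_envelope → issue_warning), and O(¬seal_envelope) is already established, so O(issue_warning).
With premise 4, O(issue_warning → register_blueprint), the K-axiom yields O(register_blueprint).
Premise 10 is O(¬log_manifest → ¬register_blueprint); contrapositively O(register_blueprint → log_manifest). Since O(register_blueprint) holds, K gives O(log_manifest).
The contrapositive of premise 5 (O(¬notify_kin → ¬log_manifest)) is O(log_manifest → notify_kin), and O(log_manifest) is already established, so O(notify_kin).
Premise 8 is O(notify_kin → ¬authorize_permit); since O(notify_kin), deontic closure gives O(¬authorize_permit).
Premises 6, 7, 9, 11, 12 do not contribute to this derivation.
Hence ¬authorize_permit is obligatory.

Obligatory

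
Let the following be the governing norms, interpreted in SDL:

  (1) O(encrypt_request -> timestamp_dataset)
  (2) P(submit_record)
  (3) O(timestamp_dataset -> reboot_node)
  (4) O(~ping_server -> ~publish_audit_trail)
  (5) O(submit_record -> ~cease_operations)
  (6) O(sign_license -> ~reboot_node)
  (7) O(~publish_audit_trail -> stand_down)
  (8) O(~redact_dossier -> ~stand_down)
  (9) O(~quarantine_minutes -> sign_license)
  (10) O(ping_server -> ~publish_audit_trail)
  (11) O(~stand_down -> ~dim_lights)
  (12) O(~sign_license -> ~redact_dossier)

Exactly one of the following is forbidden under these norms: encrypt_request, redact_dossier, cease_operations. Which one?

encrypt_request

By case analysis on ping_server: premise 10 gives O(ping_server -> ~publish_audit_trail) and premise 4 gives O(~ping_server -> ~publish_audit_trail), so O(~publish_audit_trail) either way.
With premise 7, O(~publish_audit_trail -> stand_down), the K-axiom yields O(stand_down).
Premise 8 is O(~redact_dossier -> ~stand_down); contrapositively O(stand_down -> redact_dossier). Since O(stand_down) holds, K gives O(redact_dossier).
Premise 12, O(~sign_license -> ~redact_dossier), contraposes to O(redact_dossier -> sign_license); with O(redact_dossier) we get O(sign_license).
Premise 6 is O(sign_license -> ~reboot_node); since O(sign_license), deontic closure gives O(~reboot_node).
Premise 3, O(timestamp_dataset -> reboot_node), contraposes to O(~reboot_node -> ~timestamp_dataset); with O(~reboot_node) we get O(~timestamp_dataset).
Premise 1 is O(encrypt_request -> timestamp_dataset); contrapositively O(~timestamp_dataset -> ~encrypt_request). Since O(~timestamp_dataset) holds, K gives O(~encrypt_request).
So O(~encrypt_request) holds, i.e. encrypt_request is forbidden. None of the other listed options is forbidden under the premises.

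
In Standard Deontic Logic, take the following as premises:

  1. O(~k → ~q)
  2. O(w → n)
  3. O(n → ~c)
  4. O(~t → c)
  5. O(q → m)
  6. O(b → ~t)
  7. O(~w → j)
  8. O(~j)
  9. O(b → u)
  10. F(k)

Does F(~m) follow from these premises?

Premise 5 is O(q → m), but O(q) is not derivable from the premises, so it does not yield O(m).
No other premise forces O(m). An ideal world satisfying every premise can still have ~m true, so F(~m) is not derivable.

No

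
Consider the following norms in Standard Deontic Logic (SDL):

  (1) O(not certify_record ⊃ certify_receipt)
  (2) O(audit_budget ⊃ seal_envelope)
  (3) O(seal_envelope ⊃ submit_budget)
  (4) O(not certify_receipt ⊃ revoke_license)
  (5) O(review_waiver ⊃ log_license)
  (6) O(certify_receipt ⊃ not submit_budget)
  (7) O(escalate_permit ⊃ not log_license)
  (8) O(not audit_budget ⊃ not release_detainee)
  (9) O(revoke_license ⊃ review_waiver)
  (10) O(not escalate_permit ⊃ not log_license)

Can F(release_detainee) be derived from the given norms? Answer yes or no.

Premises 7 and 10 are O(escalate_permit ⊃ not log_license) and O(not escalate_permit ⊃ not log_license); every ideal world satisfies escalate_permit or not escalate_permit, so in either case not log_license holds — hence O(not log_license).
Premise 5, O(review_waiver ⊃ log_license), contraposes to O(not log_license ⊃ not review_waiver); with O(not log_license) we get O(not review_waiver).
The contrapositive of premise 9 (O(revoke_license ⊃ review_waiver)) is O(not review_waiver ⊃ not revoke_license), and O(not review_waiver) is already established, so O(not revoke_license).
The contrapositive of premise 4 (O(not certify_receipt ⊃ revoke_license)) is O(not revoke_license ⊃ certify_receipt), and O(not revoke_license) is already established, so O(certify_receipt).
From O(certify_receipt) and premise 6, O(certify_receipt ⊃ not submit_budget), we obtain O(not submit_budget).
Premise 3 is O(seal_envelope ⊃ submit_budget); contrapositively O(not submit_budget ⊃ not seal_envelope). Since O(not submit_budget) holds, K gives O(not seal_envelope).
The contrapositive of premise 2 (O(audit_budget ⊃ seal_envelope)) is O(not seal_envelope ⊃ not audit_budget), and O(not seal_envelope) is already established, so O(not audit_budget).
With premise 8, O(not audit_budget ⊃ not release_detainee), the K-axiom yields O(not release_detainee).
Premise 1 does not contribute to this derivation.
So O(not release_detainee) holds, i.e. F(release_detainee). The claim follows.

Yes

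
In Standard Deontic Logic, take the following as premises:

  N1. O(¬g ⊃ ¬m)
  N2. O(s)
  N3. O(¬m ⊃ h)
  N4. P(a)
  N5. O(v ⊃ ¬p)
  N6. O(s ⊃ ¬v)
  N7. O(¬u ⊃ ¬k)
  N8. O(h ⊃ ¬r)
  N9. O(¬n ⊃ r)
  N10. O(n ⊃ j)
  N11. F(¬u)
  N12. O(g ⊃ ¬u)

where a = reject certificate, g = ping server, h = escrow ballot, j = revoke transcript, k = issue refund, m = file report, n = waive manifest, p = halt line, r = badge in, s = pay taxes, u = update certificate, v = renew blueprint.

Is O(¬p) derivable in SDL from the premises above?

No

Premise 5 is O(v ⊃ ¬p), but O(v) is not derivable from the premises, so it does not yield O(¬p).
No other premise forces O(¬p). An ideal world satisfying every premise can still have ¬p false, so O(¬p) is not derivable.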